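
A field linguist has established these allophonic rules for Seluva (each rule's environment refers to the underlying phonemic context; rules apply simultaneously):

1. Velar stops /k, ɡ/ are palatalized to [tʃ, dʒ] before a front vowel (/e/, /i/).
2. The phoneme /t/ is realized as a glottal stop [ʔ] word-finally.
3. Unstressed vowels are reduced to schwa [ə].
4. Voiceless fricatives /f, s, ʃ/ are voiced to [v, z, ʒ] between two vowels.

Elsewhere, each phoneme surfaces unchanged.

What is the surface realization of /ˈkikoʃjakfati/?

/k/ (word-initial): before a front vowel, so rule 1 applies → [tʃ].
/i/ — between /k/ and /k/; rule 3 does not apply here → [i].
/k/ (between /i/ and /o/) is in the target of rule 1 but the environment (before a front vowel) is not met → [k].
/o/ (between /k/ and /ʃ/) occurs in an unstressed syllable → [ə] by rule 3.
/ʃ/ — between /o/ and /j/; rule 4 does not apply here → [ʃ].
/a/ — between /j/ and /k/, in an unstressed syllable — surfaces as [ə] (rule 3).
/k/ (between /a/ and /f/) fails the environment for rule 1, so it stays [k].
/f/ (between /k/ and /a/): rule 4 targets it, but not between two vowels → unchanged [f].
/a/ meets the environment for rule 3 (in an unstressed syllable) → [ə].
/t/ — between /a/ and /i/; rule 2 does not apply here → [t].
Rule 3 applies to /i/ (word-final: in an unstressed syllable) → [ə].

[ˈtʃikəʃjəkfətə]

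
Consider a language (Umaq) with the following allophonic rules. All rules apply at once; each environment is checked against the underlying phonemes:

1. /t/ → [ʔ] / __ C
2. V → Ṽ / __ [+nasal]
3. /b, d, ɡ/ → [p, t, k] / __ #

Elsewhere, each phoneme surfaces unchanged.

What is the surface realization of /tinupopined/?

/t/ (word-initial) fails the environment for rule 1, so it stays [t].
/i/ (between /t/ and /n/) occurs before a nasal consonant → [ĩ] by rule 2.
/n/ — not in any rule's target class → [n].
/u/ — between /n/ and /p/; rule 2 does not apply here → [u].
/p/ stays [p].
/o/ (between /p/ and /p/) is in the target of rule 2 but the environment (before a nasal consonant) is not met → [o].
/p/ (between /o/ and /i/) is unaffected → [p].
/i/ — between /p/ and /n/, before a nasal consonant — surfaces as [ĩ] (rule 2).
/n/ (between /i/ and /e/): no rule targets it → [n].
/e/ (between /n/ and /d/) fails the environment for rule 2, so it stays [e].
/d/ (word-final): word-finally, so rule 3 applies → [t].

[tĩnupopĩnet]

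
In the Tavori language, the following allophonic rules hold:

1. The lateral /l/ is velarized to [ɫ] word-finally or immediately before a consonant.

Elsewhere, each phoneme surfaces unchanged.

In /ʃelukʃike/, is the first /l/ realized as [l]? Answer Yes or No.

Yes

/l/ (between /e/ and /u/) is in the target of rule 1 but the environment (word-finally or immediately before a consonant) is not met → [l].
The actual realization is [l], which matches [l].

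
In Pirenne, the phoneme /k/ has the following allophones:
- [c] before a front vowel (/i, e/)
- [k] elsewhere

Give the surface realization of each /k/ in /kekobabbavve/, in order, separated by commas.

[c], [k]

Occurrence 1 (position 1): before a front vowel → [c].
Occurrence 2 (position 3): no conditioning environment matches → elsewhere allophone [k].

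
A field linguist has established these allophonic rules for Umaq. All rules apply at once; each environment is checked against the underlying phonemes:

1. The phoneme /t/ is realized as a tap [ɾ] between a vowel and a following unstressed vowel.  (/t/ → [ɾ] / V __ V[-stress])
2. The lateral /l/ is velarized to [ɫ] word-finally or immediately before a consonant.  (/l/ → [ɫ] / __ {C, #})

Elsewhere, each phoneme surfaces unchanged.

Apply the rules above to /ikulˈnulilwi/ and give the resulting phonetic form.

/i/ (word-initial) is unaffected → [i].
/k/ — not in any rule's target class → [k].
/u/ (between /k/ and /l/) is unaffected → [u].
/l/ — between /u/ and /n/, word-finally or immediately before a consonant — surfaces as [ɫ] (rule 2).
/n/ (between /l/ and /u/): no rule targets it → [n].
/u/ (between /n/ and /l/): no rule targets it → [u].
/l/ (between /u/ and /i/) is in the target of rule 2 but the environment (word-finally or immediately before a consonant) is not met → [l].
/i/ — not in any rule's target class → [i].
/l/ (between /i/ and /w/): word-finally or immediately before a consonant, so rule 2 applies → [ɫ].
/w/ — not in any rule's target class → [w].
/i/ (word-final) is unaffected → [i].

[ikuɫˈnuliɫwi]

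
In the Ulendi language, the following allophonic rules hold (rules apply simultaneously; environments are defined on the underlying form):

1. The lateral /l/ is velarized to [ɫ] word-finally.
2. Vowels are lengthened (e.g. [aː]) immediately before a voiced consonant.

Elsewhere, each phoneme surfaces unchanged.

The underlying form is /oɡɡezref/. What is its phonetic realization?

/o/ (word-initial) occurs before a voiced consonant → [oː] by rule 2.
/e/ meets the environment for rule 2 (before a voiced consonant) → [eː].
/e/ — between /r/ and /f/; rule 2 does not apply here → [e].

[oːɡɡeːzref]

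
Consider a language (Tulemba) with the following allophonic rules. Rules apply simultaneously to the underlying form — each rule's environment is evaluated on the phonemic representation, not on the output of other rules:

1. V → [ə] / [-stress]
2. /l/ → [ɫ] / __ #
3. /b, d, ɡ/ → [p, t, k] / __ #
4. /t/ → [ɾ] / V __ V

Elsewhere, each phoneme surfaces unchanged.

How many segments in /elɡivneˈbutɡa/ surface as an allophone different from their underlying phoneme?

Segments that undergo a rule: /e/ → [ə] (rule 1); /i/ → [ə] (rule 1); /e/ → [ə] (rule 1); /a/ → [ə] (rule 1).
All other segments surface unchanged.

4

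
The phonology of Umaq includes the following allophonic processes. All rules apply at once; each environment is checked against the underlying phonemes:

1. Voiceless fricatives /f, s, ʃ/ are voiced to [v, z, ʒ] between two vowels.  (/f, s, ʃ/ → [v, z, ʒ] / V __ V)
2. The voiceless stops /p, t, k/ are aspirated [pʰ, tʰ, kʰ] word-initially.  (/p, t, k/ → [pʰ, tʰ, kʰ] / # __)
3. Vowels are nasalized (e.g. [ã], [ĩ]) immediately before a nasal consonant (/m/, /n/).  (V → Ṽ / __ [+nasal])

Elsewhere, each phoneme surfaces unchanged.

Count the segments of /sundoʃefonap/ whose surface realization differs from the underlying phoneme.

4

Segments that undergo a rule: /u/ → [ũ] (rule 3); /ʃ/ → [ʒ] (rule 1); /f/ → [v] (rule 1); /o/ → [õ] (rule 3).
All other segments surface unchanged.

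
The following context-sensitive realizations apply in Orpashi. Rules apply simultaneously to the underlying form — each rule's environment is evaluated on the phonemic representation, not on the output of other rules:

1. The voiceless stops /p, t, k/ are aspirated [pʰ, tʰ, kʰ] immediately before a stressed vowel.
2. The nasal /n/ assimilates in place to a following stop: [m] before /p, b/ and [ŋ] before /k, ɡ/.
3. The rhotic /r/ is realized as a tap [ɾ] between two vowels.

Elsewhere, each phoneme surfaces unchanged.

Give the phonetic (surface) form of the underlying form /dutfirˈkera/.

[dutfirˈkʰeɾa]

/t/ — between /u/ and /f/; rule 1 does not apply here → [t].
/r/ (between /i/ and /k/) fails the environment for rule 3, so it stays [r].
/k/ (between /r/ and /e/) occurs immediately before a stressed vowel → [kʰ] by rule 1.
/r/ (between /e/ and /a/) occurs between two vowels → [ɾ] by rule 3.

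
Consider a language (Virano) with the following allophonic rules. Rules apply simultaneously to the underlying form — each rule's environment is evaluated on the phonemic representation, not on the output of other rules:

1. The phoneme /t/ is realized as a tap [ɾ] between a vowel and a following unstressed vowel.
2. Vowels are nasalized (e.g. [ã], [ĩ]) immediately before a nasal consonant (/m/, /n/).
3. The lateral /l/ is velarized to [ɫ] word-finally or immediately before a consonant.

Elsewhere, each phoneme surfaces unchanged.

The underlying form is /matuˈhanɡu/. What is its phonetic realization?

/m/ — not in any rule's target class → [m].
/a/ (between /m/ and /t/): rule 2 targets it, but not before a nasal consonant → unchanged [a].
/t/ meets the environment for rule 1 (between a vowel and a following unstressed vowel) → [ɾ].
/u/ (between /t/ and /h/): rule 2 targets it, but not before a nasal consonant → unchanged [u].
/h/ (between /u/ and /a/) is unaffected → [h].
/a/ — between /h/ and /n/, before a nasal consonant — surfaces as [ã] (rule 2).
/n/ (between /a/ and /ɡ/): no rule targets it → [n].
/ɡ/ (between /n/ and /u/): no rule targets it → [ɡ].
/u/ (word-final): rule 2 targets it, but not before a nasal consonant → unchanged [u].

[maɾuˈhãnɡu]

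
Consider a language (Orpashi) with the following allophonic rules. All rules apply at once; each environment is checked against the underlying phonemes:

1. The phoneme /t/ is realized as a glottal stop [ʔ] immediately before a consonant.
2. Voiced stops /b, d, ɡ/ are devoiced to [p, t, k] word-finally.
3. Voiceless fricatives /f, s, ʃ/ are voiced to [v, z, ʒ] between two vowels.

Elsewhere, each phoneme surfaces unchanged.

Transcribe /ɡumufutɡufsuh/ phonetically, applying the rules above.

[ɡumuvuʔɡufsuh]

/ɡ/ (word-initial) is in the target of rule 2 but the environment (word-finally) is not met → [ɡ].
/f/ — between /u/ and /u/, between two vowels — surfaces as [v] (rule 3).
/t/ meets the environment for rule 1 (immediately before a consonant) → [ʔ].
/ɡ/ (between /t/ and /u/): rule 2 targets it, but not word-finally → unchanged [ɡ].
/f/ (between /u/ and /s/) fails the environment for rule 3, so it stays [f].
/s/ (between /f/ and /u/) fails the environment for rule 3, so it stays [s].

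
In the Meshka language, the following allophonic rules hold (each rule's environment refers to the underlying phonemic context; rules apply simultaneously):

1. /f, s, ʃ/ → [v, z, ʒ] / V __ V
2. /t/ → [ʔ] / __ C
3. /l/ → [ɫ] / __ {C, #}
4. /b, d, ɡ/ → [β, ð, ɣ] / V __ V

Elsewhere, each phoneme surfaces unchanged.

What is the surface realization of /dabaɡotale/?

[daβaɣotale]

/d/ (word-initial) fails the environment for rule 4, so it stays [d].
/a/ — not in any rule's target class → [a].
/b/ meets the environment for rule 4 (between two vowels) → [β].
/a/ (between /b/ and /ɡ/) is unaffected → [a].
/ɡ/ meets the environment for rule 4 (between two vowels) → [ɣ].
/o/ (between /ɡ/ and /t/) is unaffected → [o].
/t/ (between /o/ and /a/) fails the environment for rule 2, so it stays [t].
/a/ stays [a].
/l/ (between /a/ and /e/) fails the environment for rule 3, so it stays [l].
/e/ — not in any rule's target class → [e].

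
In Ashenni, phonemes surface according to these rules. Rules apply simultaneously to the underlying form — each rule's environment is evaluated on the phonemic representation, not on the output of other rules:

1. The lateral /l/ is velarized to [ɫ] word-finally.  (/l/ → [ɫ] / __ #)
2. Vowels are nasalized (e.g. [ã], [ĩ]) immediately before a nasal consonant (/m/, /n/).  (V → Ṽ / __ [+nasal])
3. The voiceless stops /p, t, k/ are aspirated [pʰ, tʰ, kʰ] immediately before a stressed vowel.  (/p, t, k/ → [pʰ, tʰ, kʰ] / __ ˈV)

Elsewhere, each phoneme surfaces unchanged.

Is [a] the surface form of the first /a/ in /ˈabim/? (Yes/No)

Yes

/a/ (word-initial) fails the environment for rule 2, so it stays [a].
The actual realization is [a], which matches [a].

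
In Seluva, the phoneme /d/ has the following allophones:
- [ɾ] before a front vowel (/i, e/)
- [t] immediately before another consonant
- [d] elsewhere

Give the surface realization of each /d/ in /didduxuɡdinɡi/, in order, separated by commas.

Occurrence 1 (position 1): before a front vowel (/i, e/) → [ɾ].
Occurrence 2 (position 3): immediately before another consonant → [t].
Occurrence 3 (position 4): no conditioning environment matches → elsewhere allophone [d].
Occurrence 4 (position 9): before a front vowel (/i, e/) → [ɾ].

[ɾ], [t], [d], [ɾ]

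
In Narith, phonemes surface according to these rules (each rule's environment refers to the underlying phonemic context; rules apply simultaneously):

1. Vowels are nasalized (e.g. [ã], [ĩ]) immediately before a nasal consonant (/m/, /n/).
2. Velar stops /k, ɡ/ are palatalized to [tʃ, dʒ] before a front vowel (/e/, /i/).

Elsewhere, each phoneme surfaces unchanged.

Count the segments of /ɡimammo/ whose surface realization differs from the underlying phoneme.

Segments that undergo a rule: /ɡ/ → [dʒ] (rule 2); /i/ → [ĩ] (rule 1); /a/ → [ã] (rule 1).
All other segments surface unchanged.

3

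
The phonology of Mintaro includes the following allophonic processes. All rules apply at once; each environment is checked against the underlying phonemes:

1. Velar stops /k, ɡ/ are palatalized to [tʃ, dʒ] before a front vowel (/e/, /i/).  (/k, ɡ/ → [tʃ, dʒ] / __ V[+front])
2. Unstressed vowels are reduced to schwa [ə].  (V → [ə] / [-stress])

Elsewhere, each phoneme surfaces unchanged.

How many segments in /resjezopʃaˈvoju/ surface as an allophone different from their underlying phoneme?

5

Segments that undergo a rule: /e/ → [ə] (rule 2); /e/ → [ə] (rule 2); /o/ → [ə] (rule 2); /a/ → [ə] (rule 2); /u/ → [ə] (rule 2).
All other segments surface unchanged.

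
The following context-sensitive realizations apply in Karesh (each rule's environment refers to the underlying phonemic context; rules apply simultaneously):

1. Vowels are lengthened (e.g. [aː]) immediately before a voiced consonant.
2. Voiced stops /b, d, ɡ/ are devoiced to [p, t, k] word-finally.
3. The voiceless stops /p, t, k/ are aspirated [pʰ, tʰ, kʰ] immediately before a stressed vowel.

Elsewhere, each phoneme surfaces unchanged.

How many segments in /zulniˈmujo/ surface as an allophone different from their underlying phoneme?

Segments that undergo a rule: /u/ → [uː] (rule 1); /i/ → [iː] (rule 1); /u/ → [uː] (rule 1).
All other segments surface unchanged.

3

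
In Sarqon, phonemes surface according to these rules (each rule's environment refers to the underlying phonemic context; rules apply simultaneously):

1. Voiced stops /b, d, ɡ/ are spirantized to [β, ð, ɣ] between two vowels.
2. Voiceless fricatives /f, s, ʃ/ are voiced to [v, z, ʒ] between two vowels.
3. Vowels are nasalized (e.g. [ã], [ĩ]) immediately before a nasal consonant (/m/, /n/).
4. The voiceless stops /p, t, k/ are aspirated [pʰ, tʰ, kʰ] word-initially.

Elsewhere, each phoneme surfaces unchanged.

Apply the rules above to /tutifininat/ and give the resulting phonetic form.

/t/ — word-initial, word-initially — surfaces as [tʰ] (rule 4).
/u/ — between /t/ and /t/; rule 3 does not apply here → [u].
/t/ (between /u/ and /i/) fails the environment for rule 4, so it stays [t].
/i/ (between /t/ and /f/): rule 3 targets it, but not before a nasal consonant → unchanged [i].
/f/ (between /i/ and /i/): between two vowels, so rule 2 applies → [v].
/i/ (between /f/ and /n/) occurs before a nasal consonant → [ĩ] by rule 3.
/n/ — not in any rule's target class → [n].
/i/ (between /n/ and /n/): before a nasal consonant, so rule 3 applies → [ĩ].
/n/ stays [n].
/a/ (between /n/ and /t/) is in the target of rule 3 but the environment (before a nasal consonant) is not met → [a].
/t/ (word-final): rule 4 targets it, but not word-initially → unchanged [t].

[tʰutivĩnĩnat]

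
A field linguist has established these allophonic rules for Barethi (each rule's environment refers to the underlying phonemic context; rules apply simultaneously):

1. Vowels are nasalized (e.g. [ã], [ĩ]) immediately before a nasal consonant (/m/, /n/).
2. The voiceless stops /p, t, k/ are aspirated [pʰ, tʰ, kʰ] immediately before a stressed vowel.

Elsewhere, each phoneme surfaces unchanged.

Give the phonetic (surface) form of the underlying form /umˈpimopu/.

/u/ — word-initial, before a nasal consonant — surfaces as [ũ] (rule 1).
/m/ (between /u/ and /p/): no rule targets it → [m].
/p/ (between /m/ and /i/): immediately before a stressed vowel, so rule 2 applies → [pʰ].
/i/ (between /p/ and /m/): before a nasal consonant, so rule 1 applies → [ĩ].
/m/ (between /i/ and /o/): no rule targets it → [m].
/o/ (between /m/ and /p/): rule 1 targets it, but not before a nasal consonant → unchanged [o].
/p/ (between /o/ and /u/) fails the environment for rule 2, so it stays [p].
/u/ (word-final) is in the target of rule 1 but the environment (before a nasal consonant) is not met → [u].

[ũmˈpʰĩmopu]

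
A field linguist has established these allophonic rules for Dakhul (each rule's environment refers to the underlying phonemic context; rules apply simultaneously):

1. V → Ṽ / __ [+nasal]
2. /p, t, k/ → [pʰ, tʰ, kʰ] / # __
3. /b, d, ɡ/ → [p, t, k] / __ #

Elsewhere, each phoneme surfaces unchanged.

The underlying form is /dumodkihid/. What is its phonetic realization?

[dũmodkihit]

/d/ — word-initial; rule 3 does not apply here → [d].
/u/ — between /d/ and /m/, before a nasal consonant — surfaces as [ũ] (rule 1).
/o/ (between /m/ and /d/): rule 1 targets it, but not before a nasal consonant → unchanged [o].
/d/ (between /o/ and /k/): rule 3 targets it, but not word-finally → unchanged [d].
/k/ (between /d/ and /i/) fails the environment for rule 2, so it stays [k].
/i/ (between /k/ and /h/) fails the environment for rule 1, so it stays [i].
/i/ (between /h/ and /d/): rule 1 targets it, but not before a nasal consonant → unchanged [i].
/d/ meets the environment for rule 3 (word-finally) → [t].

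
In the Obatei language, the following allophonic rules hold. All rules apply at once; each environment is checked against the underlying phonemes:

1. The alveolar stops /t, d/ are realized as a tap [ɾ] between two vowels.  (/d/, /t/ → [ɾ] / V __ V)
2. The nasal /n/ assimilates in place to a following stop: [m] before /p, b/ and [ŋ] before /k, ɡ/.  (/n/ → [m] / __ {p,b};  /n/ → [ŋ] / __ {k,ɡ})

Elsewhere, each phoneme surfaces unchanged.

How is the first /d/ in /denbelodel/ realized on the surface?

[d]

/d/ (word-initial): rule 1 targets it, but not between two vowels → unchanged [d].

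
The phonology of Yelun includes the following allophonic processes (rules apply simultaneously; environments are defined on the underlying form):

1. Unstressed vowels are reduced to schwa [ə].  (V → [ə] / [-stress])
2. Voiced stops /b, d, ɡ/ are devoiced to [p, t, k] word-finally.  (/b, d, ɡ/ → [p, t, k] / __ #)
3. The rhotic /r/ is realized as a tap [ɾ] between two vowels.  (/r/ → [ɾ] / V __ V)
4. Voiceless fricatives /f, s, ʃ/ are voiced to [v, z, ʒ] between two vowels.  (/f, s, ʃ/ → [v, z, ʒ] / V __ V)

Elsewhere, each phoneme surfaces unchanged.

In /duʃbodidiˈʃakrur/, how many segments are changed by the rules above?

6

Segments that undergo a rule: /u/ → [ə] (rule 1); /o/ → [ə] (rule 1); /i/ → [ə] (rule 1); /i/ → [ə] (rule 1); /ʃ/ → [ʒ] (rule 4); /u/ → [ə] (rule 1).
All other segments surface unchanged.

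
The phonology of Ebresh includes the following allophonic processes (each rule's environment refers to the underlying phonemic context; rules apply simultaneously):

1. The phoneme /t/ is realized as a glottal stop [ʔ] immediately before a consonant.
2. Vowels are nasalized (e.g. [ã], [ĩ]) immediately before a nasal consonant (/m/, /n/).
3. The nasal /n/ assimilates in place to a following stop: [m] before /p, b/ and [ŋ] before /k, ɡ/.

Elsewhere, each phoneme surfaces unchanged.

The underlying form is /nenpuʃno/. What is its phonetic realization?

[nẽmpuʃno]

/n/ — word-initial; rule 3 does not apply here → [n].
/e/ meets the environment for rule 2 (before a nasal consonant) → [ẽ].
/n/ meets the environment for rule 3 (before a labial or velar stop) → [m].
/p/ — not in any rule's target class → [p].
/u/ — between /p/ and /ʃ/; rule 2 does not apply here → [u].
/ʃ/ (between /u/ and /n/): no rule targets it → [ʃ].
/n/ (between /ʃ/ and /o/): rule 3 targets it, but not before a labial or velar stop → unchanged [n].
/o/ — word-final; rule 2 does not apply here → [o].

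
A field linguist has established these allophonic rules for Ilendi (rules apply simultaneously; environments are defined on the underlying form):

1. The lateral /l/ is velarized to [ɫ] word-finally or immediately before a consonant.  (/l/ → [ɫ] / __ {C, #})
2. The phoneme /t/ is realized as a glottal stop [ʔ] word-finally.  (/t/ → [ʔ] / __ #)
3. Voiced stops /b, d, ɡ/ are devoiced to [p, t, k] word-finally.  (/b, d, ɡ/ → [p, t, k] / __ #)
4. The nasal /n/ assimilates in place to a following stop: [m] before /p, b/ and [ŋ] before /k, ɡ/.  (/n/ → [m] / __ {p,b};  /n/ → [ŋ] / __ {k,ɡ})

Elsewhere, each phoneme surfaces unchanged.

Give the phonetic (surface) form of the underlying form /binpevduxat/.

[bimpevduxaʔ]

/b/ (word-initial): rule 3 targets it, but not word-finally → unchanged [b].
/i/ (between /b/ and /n/) is unaffected → [i].
/n/ — between /i/ and /p/, before a labial or velar stop — surfaces as [m] (rule 4).
/p/ stays [p].
/e/ (between /p/ and /v/): no rule targets it → [e].
/v/ (between /e/ and /d/): no rule targets it → [v].
/d/ (between /v/ and /u/) fails the environment for rule 3, so it stays [d].
/u/ (between /d/ and /x/) is unaffected → [u].
/x/ stays [x].
/a/ stays [a].
Rule 2 applies to /t/ (word-final: word-finally) → [ʔ].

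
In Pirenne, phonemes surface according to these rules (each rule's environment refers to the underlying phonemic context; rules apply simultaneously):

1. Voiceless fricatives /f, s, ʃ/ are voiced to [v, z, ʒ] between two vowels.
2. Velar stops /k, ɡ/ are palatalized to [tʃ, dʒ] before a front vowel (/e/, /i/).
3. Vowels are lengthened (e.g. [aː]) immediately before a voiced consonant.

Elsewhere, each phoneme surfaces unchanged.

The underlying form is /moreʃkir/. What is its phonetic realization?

/m/ stays [m].
/o/ — between /m/ and /r/, before a voiced consonant — surfaces as [oː] (rule 3).
/r/ stays [r].
/e/ (between /r/ and /ʃ/) fails the environment for rule 3, so it stays [e].
/ʃ/ (between /e/ and /k/) fails the environment for rule 1, so it stays [ʃ].
/k/ meets the environment for rule 2 (before a front vowel) → [tʃ].
/i/ — between /k/ and /r/, before a voiced consonant — surfaces as [iː] (rule 3).
/r/ — not in any rule's target class → [r].

[moːreʃtʃiːr]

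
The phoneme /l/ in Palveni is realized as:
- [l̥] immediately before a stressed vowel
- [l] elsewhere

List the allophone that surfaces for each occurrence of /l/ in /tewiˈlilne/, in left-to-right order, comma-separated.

Occurrence 1 (position 5): immediately before a stressed vowel → [l̥].
Occurrence 2 (position 7): no conditioning environment matches → elsewhere allophone [l].

[l̥], [l]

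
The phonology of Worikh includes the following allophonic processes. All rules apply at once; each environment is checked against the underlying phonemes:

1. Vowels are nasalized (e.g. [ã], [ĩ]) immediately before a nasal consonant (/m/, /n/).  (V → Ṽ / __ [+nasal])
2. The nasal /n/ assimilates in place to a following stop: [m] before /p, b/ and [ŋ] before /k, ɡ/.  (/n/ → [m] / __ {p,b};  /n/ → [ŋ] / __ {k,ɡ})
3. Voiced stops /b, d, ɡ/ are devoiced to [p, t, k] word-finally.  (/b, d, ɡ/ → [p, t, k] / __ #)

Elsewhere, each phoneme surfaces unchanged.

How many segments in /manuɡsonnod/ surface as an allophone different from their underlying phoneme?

3

Segments that undergo a rule: /a/ → [ã] (rule 1); /o/ → [õ] (rule 1); /d/ → [t] (rule 3).
All other segments surface unchanged.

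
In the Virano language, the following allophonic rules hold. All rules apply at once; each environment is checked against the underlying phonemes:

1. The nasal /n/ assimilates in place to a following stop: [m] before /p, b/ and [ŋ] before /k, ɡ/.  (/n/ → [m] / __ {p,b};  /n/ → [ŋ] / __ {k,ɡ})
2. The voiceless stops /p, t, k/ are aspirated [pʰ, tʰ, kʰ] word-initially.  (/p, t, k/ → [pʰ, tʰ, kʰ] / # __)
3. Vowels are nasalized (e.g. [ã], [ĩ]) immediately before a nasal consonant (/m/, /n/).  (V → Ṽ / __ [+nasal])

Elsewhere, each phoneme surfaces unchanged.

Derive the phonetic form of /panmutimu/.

[pʰãnmutĩmu]

/p/ — word-initial, word-initially — surfaces as [pʰ] (rule 2).
/a/ (between /p/ and /n/): before a nasal consonant, so rule 3 applies → [ã].
/n/ — between /a/ and /m/; rule 1 does not apply here → [n].
/u/ (between /m/ and /t/) fails the environment for rule 3, so it stays [u].
/t/ — between /u/ and /i/; rule 2 does not apply here → [t].
Rule 3 applies to /i/ (between /t/ and /m/: before a nasal consonant) → [ĩ].
/u/ — word-final; rule 3 does not apply here → [u].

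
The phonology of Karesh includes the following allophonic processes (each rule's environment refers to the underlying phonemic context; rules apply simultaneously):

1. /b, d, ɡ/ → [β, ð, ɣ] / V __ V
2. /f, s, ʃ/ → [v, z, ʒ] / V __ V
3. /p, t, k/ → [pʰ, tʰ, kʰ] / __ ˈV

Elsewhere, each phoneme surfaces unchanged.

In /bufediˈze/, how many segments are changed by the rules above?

2

Segments that undergo a rule: /f/ → [v] (rule 2); /d/ → [ð] (rule 1).
All other segments surface unchanged.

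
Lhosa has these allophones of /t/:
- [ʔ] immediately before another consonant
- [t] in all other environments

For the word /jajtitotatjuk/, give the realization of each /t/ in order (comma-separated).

Occurrence 1 (position 4): no conditioning environment matches → elsewhere allophone [t].
Occurrence 2 (position 6): no conditioning environment matches → elsewhere allophone [t].
Occurrence 3 (position 8): no conditioning environment matches → elsewhere allophone [t].
Occurrence 4 (position 10): immediately before another consonant → [ʔ].

[t], [t], [t], [ʔ]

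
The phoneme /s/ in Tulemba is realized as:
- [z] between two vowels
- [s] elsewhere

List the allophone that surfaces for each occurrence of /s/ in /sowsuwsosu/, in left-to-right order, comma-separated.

[s], [s], [s], [z]

Occurrence 1 (position 1): no conditioning environment matches → elsewhere allophone [s].
Occurrence 2 (position 4): no conditioning environment matches → elsewhere allophone [s].
Occurrence 3 (position 7): no conditioning environment matches → elsewhere allophone [s].
Occurrence 4 (position 9): between two vowels → [z].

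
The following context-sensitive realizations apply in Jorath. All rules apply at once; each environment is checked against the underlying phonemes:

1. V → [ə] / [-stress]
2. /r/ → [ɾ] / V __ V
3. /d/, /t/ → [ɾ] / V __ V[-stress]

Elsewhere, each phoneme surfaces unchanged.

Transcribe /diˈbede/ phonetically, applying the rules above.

[dəˈbeɾə]

/d/ (word-initial) is in the target of rule 3 but the environment (between a vowel and a following unstressed vowel) is not met → [d].
/i/ (between /d/ and /b/) occurs in an unstressed syllable → [ə] by rule 1.
/b/ (between /i/ and /e/) is unaffected → [b].
/e/ (between /b/ and /d/) is in the target of rule 1 but the environment (in an unstressed syllable) is not met → [e].
/d/ meets the environment for rule 3 (between a vowel and a following unstressed vowel) → [ɾ].
/e/ — word-final, in an unstressed syllable — surfaces as [ə] (rule 1).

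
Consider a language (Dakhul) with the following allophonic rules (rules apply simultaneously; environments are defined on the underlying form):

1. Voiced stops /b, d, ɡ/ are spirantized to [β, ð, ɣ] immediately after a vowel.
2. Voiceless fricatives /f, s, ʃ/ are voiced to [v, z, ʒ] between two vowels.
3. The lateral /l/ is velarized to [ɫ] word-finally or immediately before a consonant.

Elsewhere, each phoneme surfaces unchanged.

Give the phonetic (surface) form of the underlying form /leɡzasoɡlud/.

[leɣzazoɣluð]

/l/ (word-initial) fails the environment for rule 3, so it stays [l].
/e/ — not in any rule's target class → [e].
/ɡ/ — between /e/ and /z/, immediately after a vowel — surfaces as [ɣ] (rule 1).
/z/ (between /ɡ/ and /a/) is unaffected → [z].
/a/ — not in any rule's target class → [a].
/s/ — between /a/ and /o/, between two vowels — surfaces as [z] (rule 2).
/o/ (between /s/ and /ɡ/): no rule targets it → [o].
/ɡ/ — between /o/ and /l/, immediately after a vowel — surfaces as [ɣ] (rule 1).
/l/ (between /ɡ/ and /u/): rule 3 targets it, but not word-finally or immediately before a consonant → unchanged [l].
/u/ — not in any rule's target class → [u].
/d/ (word-final) occurs immediately after a vowel → [ð] by rule 1.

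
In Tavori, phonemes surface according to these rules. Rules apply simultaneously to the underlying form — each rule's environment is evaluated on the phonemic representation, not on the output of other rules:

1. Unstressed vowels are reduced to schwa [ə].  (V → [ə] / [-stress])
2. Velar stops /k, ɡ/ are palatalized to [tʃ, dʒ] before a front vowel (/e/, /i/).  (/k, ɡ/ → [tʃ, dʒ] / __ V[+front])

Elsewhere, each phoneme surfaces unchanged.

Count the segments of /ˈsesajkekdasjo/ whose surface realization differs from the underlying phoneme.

5

Segments that undergo a rule: /a/ → [ə] (rule 1); /k/ → [tʃ] (rule 2); /e/ → [ə] (rule 1); /a/ → [ə] (rule 1); /o/ → [ə] (rule 1).
All other segments surface unchanged.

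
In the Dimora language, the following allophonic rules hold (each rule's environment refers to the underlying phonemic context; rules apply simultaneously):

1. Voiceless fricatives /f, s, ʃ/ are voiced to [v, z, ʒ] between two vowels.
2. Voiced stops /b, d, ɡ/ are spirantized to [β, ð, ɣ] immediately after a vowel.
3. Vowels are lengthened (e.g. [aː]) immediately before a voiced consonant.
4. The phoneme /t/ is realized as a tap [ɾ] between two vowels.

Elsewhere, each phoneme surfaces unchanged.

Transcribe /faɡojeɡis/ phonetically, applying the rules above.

/f/ (word-initial): rule 1 targets it, but not between two vowels → unchanged [f].
/a/ (between /f/ and /ɡ/) occurs before a voiced consonant → [aː] by rule 3.
/ɡ/ (between /a/ and /o/) occurs immediately after a vowel → [ɣ] by rule 2.
/o/ — between /ɡ/ and /j/, before a voiced consonant — surfaces as [oː] (rule 3).
/j/ (between /o/ and /e/): no rule targets it → [j].
/e/ (between /j/ and /ɡ/) occurs before a voiced consonant → [eː] by rule 3.
/ɡ/ (between /e/ and /i/) occurs immediately after a vowel → [ɣ] by rule 2.
/i/ (between /ɡ/ and /s/) fails the environment for rule 3, so it stays [i].
/s/ (word-final): rule 1 targets it, but not between two vowels → unchanged [s].

[faːɣoːjeːɣis]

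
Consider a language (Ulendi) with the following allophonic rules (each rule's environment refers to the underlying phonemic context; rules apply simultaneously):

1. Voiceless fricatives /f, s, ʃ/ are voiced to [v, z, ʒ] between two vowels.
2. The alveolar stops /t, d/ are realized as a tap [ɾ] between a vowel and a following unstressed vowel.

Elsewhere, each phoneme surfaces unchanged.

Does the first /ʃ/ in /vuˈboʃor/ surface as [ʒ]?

Yes

/ʃ/ meets the environment for rule 1 (between two vowels) → [ʒ].
The actual realization is [ʒ], which matches [ʒ].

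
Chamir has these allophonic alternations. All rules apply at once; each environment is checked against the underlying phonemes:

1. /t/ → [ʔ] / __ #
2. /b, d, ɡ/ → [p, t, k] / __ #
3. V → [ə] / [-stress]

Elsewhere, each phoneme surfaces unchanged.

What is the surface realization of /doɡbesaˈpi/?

/d/ (word-initial) is in the target of rule 2 but the environment (word-finally) is not met → [d].
Rule 3 applies to /o/ (between /d/ and /ɡ/: in an unstressed syllable) → [ə].
/ɡ/ (between /o/ and /b/) is in the target of rule 2 but the environment (word-finally) is not met → [ɡ].
/b/ — between /ɡ/ and /e/; rule 2 does not apply here → [b].
/e/ (between /b/ and /s/) occurs in an unstressed syllable → [ə] by rule 3.
/a/ (between /s/ and /p/) occurs in an unstressed syllable → [ə] by rule 3.
/i/ (word-final) is in the target of rule 3 but the environment (in an unstressed syllable) is not met → [i].

[dəɡbəsəˈpi]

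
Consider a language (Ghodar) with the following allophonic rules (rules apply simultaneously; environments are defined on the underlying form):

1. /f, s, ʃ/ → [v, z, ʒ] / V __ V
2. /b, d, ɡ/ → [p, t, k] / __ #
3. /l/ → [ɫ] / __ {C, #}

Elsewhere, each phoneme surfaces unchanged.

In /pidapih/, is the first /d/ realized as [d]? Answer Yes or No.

Yes

/d/ (between /i/ and /a/) is in the target of rule 2 but the environment (word-finally) is not met → [d].
The actual realization is [d], which matches [d].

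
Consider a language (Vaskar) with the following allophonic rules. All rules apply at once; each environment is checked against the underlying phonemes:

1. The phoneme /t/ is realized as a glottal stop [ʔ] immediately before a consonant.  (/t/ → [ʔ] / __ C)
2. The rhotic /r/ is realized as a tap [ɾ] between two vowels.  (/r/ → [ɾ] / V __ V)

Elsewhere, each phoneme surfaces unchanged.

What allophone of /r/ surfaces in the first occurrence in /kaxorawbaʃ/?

[ɾ]

/r/ (between /o/ and /a/) occurs between two vowels → [ɾ] by rule 2.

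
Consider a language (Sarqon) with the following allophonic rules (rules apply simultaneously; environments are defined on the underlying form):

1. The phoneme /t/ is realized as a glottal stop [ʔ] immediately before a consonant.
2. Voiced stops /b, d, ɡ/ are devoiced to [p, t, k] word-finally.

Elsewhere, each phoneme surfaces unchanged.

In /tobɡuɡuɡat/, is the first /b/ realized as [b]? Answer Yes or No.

Yes

/b/ (between /o/ and /ɡ/) is in the target of rule 2 but the environment (word-finally) is not met → [b].
The actual realization is [b], which matches [b].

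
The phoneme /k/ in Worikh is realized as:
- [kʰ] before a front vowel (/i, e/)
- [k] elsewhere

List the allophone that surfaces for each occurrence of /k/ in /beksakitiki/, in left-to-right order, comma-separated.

Occurrence 1 (position 3): no conditioning environment matches → elsewhere allophone [k].
Occurrence 2 (position 6): before a front vowel (/i, e/) → [kʰ].
Occurrence 3 (position 10): before a front vowel (/i, e/) → [kʰ].

[k], [kʰ], [kʰ]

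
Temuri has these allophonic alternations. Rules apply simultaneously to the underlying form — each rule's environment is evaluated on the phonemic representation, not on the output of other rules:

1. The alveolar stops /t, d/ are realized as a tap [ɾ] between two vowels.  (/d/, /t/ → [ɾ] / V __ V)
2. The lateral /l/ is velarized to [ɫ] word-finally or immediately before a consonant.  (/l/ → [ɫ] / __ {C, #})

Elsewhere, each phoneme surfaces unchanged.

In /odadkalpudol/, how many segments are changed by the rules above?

4

Segments that undergo a rule: /d/ → [ɾ] (rule 1); /l/ → [ɫ] (rule 2); /d/ → [ɾ] (rule 1); /l/ → [ɫ] (rule 2).
All other segments surface unchanged.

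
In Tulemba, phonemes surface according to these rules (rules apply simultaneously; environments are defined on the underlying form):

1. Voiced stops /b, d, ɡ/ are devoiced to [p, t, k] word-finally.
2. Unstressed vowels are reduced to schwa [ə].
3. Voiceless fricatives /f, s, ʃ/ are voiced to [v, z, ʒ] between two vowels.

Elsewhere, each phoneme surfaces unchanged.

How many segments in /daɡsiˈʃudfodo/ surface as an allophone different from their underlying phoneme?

5

Segments that undergo a rule: /a/ → [ə] (rule 2); /i/ → [ə] (rule 2); /ʃ/ → [ʒ] (rule 3); /o/ → [ə] (rule 2); /o/ → [ə] (rule 2).
All other segments surface unchanged.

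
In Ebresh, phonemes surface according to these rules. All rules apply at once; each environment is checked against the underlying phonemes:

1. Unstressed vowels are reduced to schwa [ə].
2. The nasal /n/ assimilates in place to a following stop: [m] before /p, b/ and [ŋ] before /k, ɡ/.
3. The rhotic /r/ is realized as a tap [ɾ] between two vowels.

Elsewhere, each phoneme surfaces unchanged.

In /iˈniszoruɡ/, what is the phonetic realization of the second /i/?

/i/ (between /n/ and /s/) fails the environment for rule 1, so it stays [i].

[i]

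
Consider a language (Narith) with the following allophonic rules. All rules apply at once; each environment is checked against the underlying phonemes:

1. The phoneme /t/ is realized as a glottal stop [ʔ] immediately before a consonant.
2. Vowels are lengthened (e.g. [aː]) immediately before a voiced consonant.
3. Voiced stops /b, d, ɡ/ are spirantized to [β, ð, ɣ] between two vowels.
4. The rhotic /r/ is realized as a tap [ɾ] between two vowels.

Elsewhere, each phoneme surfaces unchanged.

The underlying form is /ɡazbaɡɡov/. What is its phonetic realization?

/ɡ/ — word-initial; rule 3 does not apply here → [ɡ].
/a/ (between /ɡ/ and /z/): before a voiced consonant, so rule 2 applies → [aː].
/z/ (between /a/ and /b/) is unaffected → [z].
/b/ (between /z/ and /a/): rule 3 targets it, but not between two vowels → unchanged [b].
/a/ (between /b/ and /ɡ/) occurs before a voiced consonant → [aː] by rule 2.
/ɡ/ — between /a/ and /ɡ/; rule 3 does not apply here → [ɡ].
/ɡ/ (between /ɡ/ and /o/) fails the environment for rule 3, so it stays [ɡ].
Rule 2 applies to /o/ (between /ɡ/ and /v/: before a voiced consonant) → [oː].
/v/ — not in any rule's target class → [v].

[ɡaːzbaːɡɡoːv]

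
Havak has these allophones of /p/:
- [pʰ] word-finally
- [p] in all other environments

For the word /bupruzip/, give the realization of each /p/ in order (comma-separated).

Occurrence 1 (position 3): no conditioning environment matches → elsewhere allophone [p].
Occurrence 2 (position 8): word-finally → [pʰ].

[p], [pʰ]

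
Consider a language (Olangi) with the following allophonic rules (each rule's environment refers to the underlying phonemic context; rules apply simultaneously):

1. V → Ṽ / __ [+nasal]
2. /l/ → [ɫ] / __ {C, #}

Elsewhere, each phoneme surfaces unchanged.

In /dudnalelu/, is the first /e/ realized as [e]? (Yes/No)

/e/ (between /l/ and /l/): rule 1 targets it, but not before a nasal consonant → unchanged [e].
The actual realization is [e], which matches [e].

Yes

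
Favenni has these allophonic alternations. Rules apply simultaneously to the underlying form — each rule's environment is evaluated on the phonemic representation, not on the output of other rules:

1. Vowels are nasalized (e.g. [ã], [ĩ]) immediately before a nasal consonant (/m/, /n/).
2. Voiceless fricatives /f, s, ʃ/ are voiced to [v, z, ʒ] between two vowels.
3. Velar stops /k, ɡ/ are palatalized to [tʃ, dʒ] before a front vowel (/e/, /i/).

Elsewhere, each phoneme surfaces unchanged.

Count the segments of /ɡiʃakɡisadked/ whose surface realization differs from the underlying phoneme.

Segments that undergo a rule: /ɡ/ → [dʒ] (rule 3); /ʃ/ → [ʒ] (rule 2); /ɡ/ → [dʒ] (rule 3); /s/ → [z] (rule 2); /k/ → [tʃ] (rule 3).
All other segments surface unchanged.

5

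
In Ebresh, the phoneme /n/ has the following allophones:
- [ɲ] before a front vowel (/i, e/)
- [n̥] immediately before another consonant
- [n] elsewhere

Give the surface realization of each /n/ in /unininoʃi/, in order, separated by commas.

[ɲ], [ɲ], [n]

Occurrence 1 (position 2): before a front vowel (/i, e/) → [ɲ].
Occurrence 2 (position 4): before a front vowel (/i, e/) → [ɲ].
Occurrence 3 (position 6): no conditioning environment matches → elsewhere allophone [n].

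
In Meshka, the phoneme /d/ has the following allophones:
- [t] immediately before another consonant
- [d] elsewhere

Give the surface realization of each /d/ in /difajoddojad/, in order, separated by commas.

[d], [t], [d], [d]

Occurrence 1 (position 1): no conditioning environment matches → elsewhere allophone [d].
Occurrence 2 (position 7): immediately before another consonant → [t].
Occurrence 3 (position 8): no conditioning environment matches → elsewhere allophone [d].
Occurrence 4 (position 12): no conditioning environment matches → elsewhere allophone [d].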